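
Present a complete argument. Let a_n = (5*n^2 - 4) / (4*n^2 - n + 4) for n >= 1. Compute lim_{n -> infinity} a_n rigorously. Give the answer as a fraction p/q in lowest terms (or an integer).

Divide numerator and denominator by n^2, the highest power:
numerator / n^2 = 5 - 4/n^2
denominator / n^2 = 4 - 1/n + 4/n^2
As n -> infinity, all terms of the form c/n^k (k >= 1) tend to 0.
So numerator / n^2 -> 5 and denominator / n^2 -> 4.
Therefore lim a_n = 5/4.

5/4


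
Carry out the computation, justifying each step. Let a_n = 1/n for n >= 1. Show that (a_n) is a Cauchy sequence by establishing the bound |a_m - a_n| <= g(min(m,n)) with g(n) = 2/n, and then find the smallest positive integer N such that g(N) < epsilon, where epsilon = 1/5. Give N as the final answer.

For any m, n >= 1, by the triangle inequality:
|a_m - a_n| = |1/m - 1/n| <= 1/m + 1/n <= 2/min(m,n).
So g(n) = 2/n bounds the Cauchy difference. Since g(n) -> 0, (a_n) is Cauchy.
Now solve g(N) < 1/5: 2/N < 1/5 <=> N > 2 / (1/5) = 10.
The smallest integer strictly greater than 10 is N = 11.
Check: g(11) = 2/11 = 2/11 < 1/5; g(10) = 1/5 >= 1/5. So N = 11.

11


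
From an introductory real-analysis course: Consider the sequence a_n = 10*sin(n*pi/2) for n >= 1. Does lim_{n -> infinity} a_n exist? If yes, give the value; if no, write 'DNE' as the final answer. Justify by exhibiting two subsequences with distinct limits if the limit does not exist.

Examine the behaviour of a_n along subsequences.
a_{4k+1} = 10*sin(pi/2 + 2k*pi) = 10 -> 10. a_{4k+3} = 10*sin(3pi/2 + 2k*pi) = -10 -> -10.
Since these two subsequential limits are 10 and -10, distinct, the full sequence cannot converge (a convergent sequence has all subsequences tending to the same limit). So lim a_n does not exist.

DNE


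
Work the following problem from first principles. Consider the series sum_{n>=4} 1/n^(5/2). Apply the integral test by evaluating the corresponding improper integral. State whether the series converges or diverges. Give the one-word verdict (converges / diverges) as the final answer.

Let f(x) = x^(-5/2). Then f is positive, continuous, and decreasing on [4, infinity), so the integral test applies.
Compute the improper integral int_{4}^infinity f(x) dx:
  antiderivative F(x) = -2/(3*x^(3/2)).
  As x -> infinity, F(x) -> 0 (since p = 5/2 > 1).
  So int = F(infinity) - F(4) = 0 - (-1/12) = 1/12.
  Finite, so by the integral test, the series converges.

converges


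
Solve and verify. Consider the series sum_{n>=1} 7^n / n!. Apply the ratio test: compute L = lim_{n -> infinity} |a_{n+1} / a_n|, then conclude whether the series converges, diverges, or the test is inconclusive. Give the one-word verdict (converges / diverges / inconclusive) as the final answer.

Let a_n denote the general term. Form the ratio a_{n+1}/a_n and simplify:
a_{n+1}/a_n = 7/(n + 1)
Take the limit as n -> infinity: L = 0.
Since L = 0 < 1, the ratio test implies the series converges.

converges


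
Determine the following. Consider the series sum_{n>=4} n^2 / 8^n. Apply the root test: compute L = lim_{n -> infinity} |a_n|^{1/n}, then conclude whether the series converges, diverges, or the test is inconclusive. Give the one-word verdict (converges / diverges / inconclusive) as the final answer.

Let a_n denote the general term. Form |a_n|^(1/n) and simplify:
|a_n|^(1/n) = n^(2/n)/8
Take the limit as n -> infinity: L = 1/8.
Since L = 1/8 < 1, the root test implies convergence.

converges


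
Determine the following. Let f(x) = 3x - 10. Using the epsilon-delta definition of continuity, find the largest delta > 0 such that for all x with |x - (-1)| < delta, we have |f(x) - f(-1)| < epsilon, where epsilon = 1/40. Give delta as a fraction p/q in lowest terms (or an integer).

We compute f(-1) = 3*(-1) - 10 = -13.
|f(x) - f(-1)| = |3x - 10 - (-13)| = |3(x - (-1))| = 3|x - (-1)|.
We need 3|x - (-1)| < 1/40, i.e. |x - (-1)| < 1/40 / 3 = 1/120.
So any delta <= 1/120 works. Conversely, if delta > 1/120, then x = -1 + 1/120 satisfies |x - (-1)| = 1/120 < delta but |f(x) - f(-1)| = 3 * 1/120 = 1/40, which is not < 1/40; so no larger delta works.
Hence the largest such delta is 1/120.

1/120


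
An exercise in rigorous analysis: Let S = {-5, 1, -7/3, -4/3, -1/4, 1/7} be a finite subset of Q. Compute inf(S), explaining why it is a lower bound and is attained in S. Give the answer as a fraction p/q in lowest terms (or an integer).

S is finite, so inf(S) = min(S).
Sorted increasing:
-5, -7/3, -4/3, -1/4, 1/7, 1
The extremum is -5.
For every x in S, x >= -5. And -5 is in S, so it is attained.
Therefore inf(S) = -5.

-5


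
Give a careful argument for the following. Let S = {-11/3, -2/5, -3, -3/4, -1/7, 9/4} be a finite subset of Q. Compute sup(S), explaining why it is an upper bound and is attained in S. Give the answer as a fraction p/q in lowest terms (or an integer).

S is finite, so sup(S) = max(S).
Sorted decreasing:
9/4, -1/7, -2/5, -3/4, -3, -11/3
The extremum is 9/4.
For every x in S, x <= 9/4. And 9/4 is in S, so it is attained.
Therefore sup(S) = 9/4.

9/4


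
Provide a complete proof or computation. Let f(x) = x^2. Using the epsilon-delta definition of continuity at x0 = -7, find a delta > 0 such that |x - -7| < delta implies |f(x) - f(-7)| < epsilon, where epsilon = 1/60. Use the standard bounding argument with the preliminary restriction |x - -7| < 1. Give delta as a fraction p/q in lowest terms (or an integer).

Factor: |x^2 - (-7)^2| = |x - -7| * |x + -7|.
Impose |x - -7| < 1 first. Then |x + -7| = |(x - -7) + 2*(-7)| <= |x - -7| + 2*|-7| < 1 + 14 = 15.
So |x^2 - (-7)^2| < delta * 15.
We need delta * 15 <= 1/60, i.e. delta <= 1/60/15 = 1/900.
Since 1/900 < 1, this is tighter than 1; take delta = 1/900.
So delta = 1/900 works.

1/900


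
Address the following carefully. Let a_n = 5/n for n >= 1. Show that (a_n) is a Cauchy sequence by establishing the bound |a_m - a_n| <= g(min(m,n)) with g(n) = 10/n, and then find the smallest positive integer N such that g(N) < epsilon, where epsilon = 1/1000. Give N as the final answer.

For any m, n >= 1, by the triangle inequality:
|a_m - a_n| = |5/m - 5/n| <= 5*1/m + 5*1/n <= 10/min(m,n).
So g(n) = 10/n bounds the Cauchy difference. Since g(n) -> 0, (a_n) is Cauchy.
Now solve g(N) < 1/1000: 10/N < 1/1000 <=> N > 10 / (1/1000) = 10000.
The smallest integer strictly greater than 10000 is N = 10001.
Check: g(10001) = 10/10001 = 10/10001 < 1/1000; g(10000) = 1/1000 >= 1/1000. So N = 10001.

10001


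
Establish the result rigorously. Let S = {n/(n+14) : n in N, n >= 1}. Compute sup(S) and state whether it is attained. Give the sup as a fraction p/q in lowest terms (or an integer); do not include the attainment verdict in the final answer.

Analysis:
- Values: 1/15, 1/8, 3/17, 2/9, ... strictly increasing.
- Minimum is 1/15 (n=1); inf = 1/15 (attained).
- n/(n+14) = 1 - 14/(n+14) -> 1 from below as n -> infinity, and never equals 1.
- So sup = 1 (not attained).
Conclusion: sup(S) = 1, not attained in S.

1


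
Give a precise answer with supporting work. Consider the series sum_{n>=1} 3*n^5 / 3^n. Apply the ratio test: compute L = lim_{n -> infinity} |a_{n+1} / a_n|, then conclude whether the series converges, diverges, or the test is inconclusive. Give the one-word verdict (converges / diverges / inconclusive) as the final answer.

Let a_n denote the general term. Form the ratio a_{n+1}/a_n and simplify:
a_{n+1}/a_n = (n + 1)^5/(3*n^5)
Take the limit as n -> infinity: L = 1/3.
Since L = 1/3 < 1, the ratio test implies the series converges.

converges


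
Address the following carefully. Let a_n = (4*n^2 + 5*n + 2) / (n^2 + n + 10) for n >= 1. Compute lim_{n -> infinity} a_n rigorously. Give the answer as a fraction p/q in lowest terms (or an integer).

Divide numerator and denominator by n^2, the highest power:
numerator / n^2 = 4 + 5/n + 2/n^2
denominator / n^2 = 1 + 1/n + 10/n^2
As n -> infinity, all terms of the form c/n^k (k >= 1) tend to 0.
So numerator / n^2 -> 4 and denominator / n^2 -> 1.
Therefore lim a_n = 4.

4


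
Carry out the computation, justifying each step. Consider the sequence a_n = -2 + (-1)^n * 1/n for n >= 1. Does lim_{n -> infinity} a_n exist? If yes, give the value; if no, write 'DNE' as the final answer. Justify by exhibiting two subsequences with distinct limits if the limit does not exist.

Examine the behaviour of a_n along subsequences.
Even-n subsequence a_{2k} = -2 + 1/(2k) -> -2. Odd-n subsequence a_{2k+1} = -2 - 1/(2k+1) -> -2. Both tend to -2, which suggests the limit is -2; verify directly.
|a_n - (-2)| = |(-1)^n * 1/n| = 1/n for every n >= 1.
Given epsilon > 0, choose a positive integer N > 1/epsilon. Then for all n >= N, |a_n - (-2)| = 1/n <= 1/N < epsilon.
So by the definition of the limit, lim a_n exists and equals -2.

-2


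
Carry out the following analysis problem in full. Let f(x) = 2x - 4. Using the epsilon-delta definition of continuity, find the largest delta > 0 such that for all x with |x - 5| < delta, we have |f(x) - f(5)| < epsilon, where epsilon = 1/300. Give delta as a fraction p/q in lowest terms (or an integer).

We compute f(5) = 2*(5) - 4 = 6.
|f(x) - f(5)| = |2x - 4 - (6)| = |2(x - 5)| = 2|x - 5|.
We need 2|x - 5| < 1/300, i.e. |x - 5| < 1/300 / 2 = 1/600.
So any delta <= 1/600 works. Conversely, if delta > 1/600, then x = 5 + 1/600 satisfies |x - 5| = 1/600 < delta but |f(x) - f(5)| = 2 * 1/600 = 1/300, which is not < 1/300; so no larger delta works.
Hence the largest such delta is 1/600.

1/600


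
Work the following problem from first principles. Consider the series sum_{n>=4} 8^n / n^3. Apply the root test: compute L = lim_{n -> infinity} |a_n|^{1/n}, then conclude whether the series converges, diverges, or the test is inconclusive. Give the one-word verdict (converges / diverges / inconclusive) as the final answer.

Let a_n denote the general term. Form |a_n|^(1/n) and simplify:
|a_n|^(1/n) = 8/n^(3/n)
Take the limit as n -> infinity: L = 8.
Since L = 8 > 1, the root test implies divergence.

diverges


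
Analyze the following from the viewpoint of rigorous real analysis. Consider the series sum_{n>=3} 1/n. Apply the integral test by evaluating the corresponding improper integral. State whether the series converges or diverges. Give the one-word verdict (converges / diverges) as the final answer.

Let f(x) = 1/x. Then f is positive, continuous, and decreasing on [3, infinity), so the integral test applies.
Compute the improper integral int_{3}^infinity f(x) dx:
  antiderivative F(x) = log(x).
  As x -> infinity, log(x) -> infinity.
  So int = infinity - log(3) = infinity. By the integral test, the series diverges.

diverges


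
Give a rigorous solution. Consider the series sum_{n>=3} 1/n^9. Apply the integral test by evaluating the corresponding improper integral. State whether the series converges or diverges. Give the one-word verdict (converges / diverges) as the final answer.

Let f(x) = x^(-9). Then f is positive, continuous, and decreasing on [3, infinity), so the integral test applies.
Compute the improper integral int_{3}^infinity f(x) dx:
  antiderivative F(x) = -1/(8*x^8).
  As x -> infinity, F(x) -> 0 (since p = 9 > 1).
  So int = F(infinity) - F(3) = 0 - (-1/52488) = 1/52488.
  Finite, so by the integral test, the series converges.

converges


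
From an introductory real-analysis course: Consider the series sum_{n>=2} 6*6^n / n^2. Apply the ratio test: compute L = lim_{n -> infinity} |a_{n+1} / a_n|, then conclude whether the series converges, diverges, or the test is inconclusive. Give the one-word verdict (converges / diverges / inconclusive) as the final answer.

Let a_n denote the general term. Form the ratio a_{n+1}/a_n and simplify:
a_{n+1}/a_n = 6*n^2/(n + 1)^2
Take the limit as n -> infinity: L = 6.
Since L = 6 > 1 (or L = infinity), the ratio test implies the series diverges.

diverges


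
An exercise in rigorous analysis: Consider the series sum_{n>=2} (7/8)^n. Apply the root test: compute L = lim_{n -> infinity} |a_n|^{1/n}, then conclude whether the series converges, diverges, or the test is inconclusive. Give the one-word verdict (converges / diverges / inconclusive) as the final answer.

Let a_n denote the general term. Form |a_n|^(1/n) and simplify:
|a_n|^(1/n) = 7/8
Take the limit as n -> infinity: L = 7/8.
Since L = 7/8 < 1, the root test implies convergence.

converges


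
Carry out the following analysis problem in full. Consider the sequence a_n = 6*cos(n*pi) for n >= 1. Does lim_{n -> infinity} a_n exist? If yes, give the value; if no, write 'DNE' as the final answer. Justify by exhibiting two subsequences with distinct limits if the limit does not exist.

Examine the behaviour of a_n along subsequences.
cos(n*pi) = (-1)^n, so a_n = 6*(-1)^n. a_{2k} = 6 -> 6. a_{2k+1} = -6 -> -6.
Since these two subsequential limits are 6 and -6, distinct, the full sequence cannot converge (a convergent sequence has all subsequences tending to the same limit). So lim a_n does not exist.

DNE


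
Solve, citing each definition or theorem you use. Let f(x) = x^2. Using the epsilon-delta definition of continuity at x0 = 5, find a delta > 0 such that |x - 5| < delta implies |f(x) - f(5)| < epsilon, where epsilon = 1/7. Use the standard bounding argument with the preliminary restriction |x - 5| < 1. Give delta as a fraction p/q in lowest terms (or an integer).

Factor: |x^2 - (5)^2| = |x - 5| * |x + 5|.
Impose |x - 5| < 1 first. Then |x + 5| = |(x - 5) + 2*(5)| <= |x - 5| + 2*|5| < 1 + 10 = 11.
So |x^2 - (5)^2| < delta * 11.
We need delta * 11 <= 1/7, i.e. delta <= 1/7/11 = 1/77.
Since 1/77 < 1, this is tighter than 1; take delta = 1/77.
So delta = 1/77 works.

1/77


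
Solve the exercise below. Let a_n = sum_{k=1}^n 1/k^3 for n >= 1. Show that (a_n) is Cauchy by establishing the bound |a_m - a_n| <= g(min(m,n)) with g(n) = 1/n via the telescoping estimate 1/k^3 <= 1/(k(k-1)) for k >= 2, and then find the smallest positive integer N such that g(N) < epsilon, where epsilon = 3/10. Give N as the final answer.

For m > n >= 1: |a_m - a_n| = sum_{k=n+1}^m 1/k^3.
Use 1/k^3 <= 1/(k(k-1)) = 1/(k-1) - 1/k for k >= 2 (which holds since k^3 >= k^2 >= k(k-1) for k >= 2):
sum_{k=n+1}^m 1/k^3 <= sum_{k=n+1}^m (1/(k-1) - 1/k) = 1/n - 1/m <= 1/n.
By symmetry the same bound holds with n,m swapped, so |a_m - a_n| <= 1/min(m,n) = g(min(m,n)). Since g(n) -> 0, (a_n) is Cauchy.
Now solve g(N) < 3/10: 1/N < 3/10 <=> N > 1/(3/10) = 10/3.
The smallest integer strictly greater than 10/3 is N = 4.
Check: g(4) = 1/4 < 3/10; g(3) = 1/3 >= 3/10. So N = 4.

4


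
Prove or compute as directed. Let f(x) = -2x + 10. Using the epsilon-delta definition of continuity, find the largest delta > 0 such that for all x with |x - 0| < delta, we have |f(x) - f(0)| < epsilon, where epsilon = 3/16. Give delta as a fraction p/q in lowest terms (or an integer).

We compute f(0) = -2*(0) + 10 = 10.
|f(x) - f(0)| = |-2x + 10 - (10)| = |-2(x - 0)| = 2|x - 0|.
We need 2|x - 0| < 3/16, i.e. |x - 0| < 3/16 / 2 = 3/32.
So any delta <= 3/32 works. Conversely, if delta > 3/32, then x = 0 + 3/32 satisfies |x - 0| = 3/32 < delta but |f(x) - f(0)| = 2 * 3/32 = 3/16, which is not < 3/16; so no larger delta works.
Hence the largest such delta is 3/32.

3/32


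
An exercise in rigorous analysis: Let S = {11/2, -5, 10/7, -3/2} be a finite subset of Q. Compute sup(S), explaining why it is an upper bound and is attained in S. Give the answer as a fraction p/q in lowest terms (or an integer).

S is finite, so sup(S) = max(S).
Sorted decreasing:
11/2, 10/7, -3/2, -5
The extremum is 11/2.
For every x in S, x <= 11/2. And 11/2 is in S, so it is attained.
Therefore sup(S) = 11/2.

11/2


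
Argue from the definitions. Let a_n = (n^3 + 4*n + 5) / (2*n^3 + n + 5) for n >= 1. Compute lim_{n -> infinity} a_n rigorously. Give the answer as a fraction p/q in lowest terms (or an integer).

Divide numerator and denominator by n^3, the highest power:
numerator / n^3 = 1 + 4/n^2 + 5/n^3
denominator / n^3 = 2 + n^(-2) + 5/n^3
As n -> infinity, all terms of the form c/n^k (k >= 1) tend to 0.
So numerator / n^3 -> 1 and denominator / n^3 -> 2.
Therefore lim a_n = 1/2.

1/2


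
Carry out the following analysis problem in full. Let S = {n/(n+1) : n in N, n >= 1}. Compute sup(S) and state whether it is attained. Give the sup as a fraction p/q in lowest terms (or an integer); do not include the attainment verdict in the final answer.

Analysis:
- Values: 1/2, 2/3, 3/4, 4/5, ... strictly increasing.
- Minimum is 1/2 (n=1); inf = 1/2 (attained).
- n/(n+1) = 1 - 1/(n+1) -> 1 from below as n -> infinity, and never equals 1.
- So sup = 1 (not attained).
Conclusion: sup(S) = 1, not attained in S.

1


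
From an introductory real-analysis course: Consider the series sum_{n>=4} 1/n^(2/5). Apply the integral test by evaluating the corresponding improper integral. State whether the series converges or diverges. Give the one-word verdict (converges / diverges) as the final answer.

Let f(x) = x^(-2/5). Then f is positive, continuous, and decreasing on [4, infinity), so the integral test applies.
Compute the improper integral int_{4}^infinity f(x) dx:
  antiderivative F(x) = 5*x^(3/5)/3.
  As x -> infinity, F(x) -> infinity (since p = 2/5 < 1).
  So the integral diverges. By the integral test, the series diverges.

diverges


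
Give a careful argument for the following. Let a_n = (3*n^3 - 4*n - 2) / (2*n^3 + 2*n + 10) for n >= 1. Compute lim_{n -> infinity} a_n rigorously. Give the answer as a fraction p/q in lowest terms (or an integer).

Divide numerator and denominator by n^3, the highest power:
numerator / n^3 = 3 - 4/n^2 - 2/n^3
denominator / n^3 = 2 + 2/n^2 + 10/n^3
As n -> infinity, all terms of the form c/n^k (k >= 1) tend to 0.
So numerator / n^3 -> 3 and denominator / n^3 -> 2.
Therefore lim a_n = 3/2.

3/2


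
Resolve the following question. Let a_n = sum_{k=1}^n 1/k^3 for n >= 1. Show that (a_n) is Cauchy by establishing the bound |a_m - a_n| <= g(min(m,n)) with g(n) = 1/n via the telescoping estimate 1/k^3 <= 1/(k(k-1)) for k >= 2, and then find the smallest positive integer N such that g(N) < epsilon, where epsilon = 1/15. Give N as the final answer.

For m > n >= 1: |a_m - a_n| = sum_{k=n+1}^m 1/k^3.
Use 1/k^3 <= 1/(k(k-1)) = 1/(k-1) - 1/k for k >= 2 (which holds since k^3 >= k^2 >= k(k-1) for k >= 2):
sum_{k=n+1}^m 1/k^3 <= sum_{k=n+1}^m (1/(k-1) - 1/k) = 1/n - 1/m <= 1/n.
By symmetry the same bound holds with n,m swapped, so |a_m - a_n| <= 1/min(m,n) = g(min(m,n)). Since g(n) -> 0, (a_n) is Cauchy.
Now solve g(N) < 1/15: 1/N < 1/15 <=> N > 1/(1/15) = 15.
The smallest integer strictly greater than 15 is N = 16.
Check: g(16) = 1/16 < 1/15; g(15) = 1/15 >= 1/15. So N = 16.

16


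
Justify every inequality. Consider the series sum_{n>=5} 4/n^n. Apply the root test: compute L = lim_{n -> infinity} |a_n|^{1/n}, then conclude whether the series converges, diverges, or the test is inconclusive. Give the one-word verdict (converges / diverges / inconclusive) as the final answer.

Let a_n denote the general term. Form |a_n|^(1/n) and simplify:
|a_n|^(1/n) = 2^(2/n)/n
Take the limit as n -> infinity: L = 0.
Since L = 0 < 1, the root test implies convergence.

converges


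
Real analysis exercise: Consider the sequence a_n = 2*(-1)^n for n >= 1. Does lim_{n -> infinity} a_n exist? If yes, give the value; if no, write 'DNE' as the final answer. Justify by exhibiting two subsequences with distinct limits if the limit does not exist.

Examine the behaviour of a_n along subsequences.
Even-n subsequence a_{2k} = 2 -> 2. Odd-n subsequence a_{2k+1} = -2 -> -2.
Since these two subsequential limits are 2 and -2, distinct, the full sequence cannot converge (a convergent sequence has all subsequences tending to the same limit). So lim a_n does not exist.

DNE


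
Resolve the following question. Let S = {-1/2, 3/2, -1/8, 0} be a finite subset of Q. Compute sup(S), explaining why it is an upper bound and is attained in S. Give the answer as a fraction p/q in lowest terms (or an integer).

S is finite, so sup(S) = max(S).
Sorted decreasing:
3/2, 0, -1/8, -1/2
The extremum is 3/2.
For every x in S, x <= 3/2. And 3/2 is in S, so it is attained.
Therefore sup(S) = 3/2.

3/2


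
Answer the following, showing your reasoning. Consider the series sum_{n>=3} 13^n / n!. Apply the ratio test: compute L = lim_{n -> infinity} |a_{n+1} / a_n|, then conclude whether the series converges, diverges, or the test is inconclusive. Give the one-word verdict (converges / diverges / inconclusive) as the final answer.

Let a_n denote the general term. Form the ratio a_{n+1}/a_n and simplify:
a_{n+1}/a_n = 13/(n + 1)
Take the limit as n -> infinity: L = 0.
Since L = 0 < 1, the ratio test implies the series converges.

converges


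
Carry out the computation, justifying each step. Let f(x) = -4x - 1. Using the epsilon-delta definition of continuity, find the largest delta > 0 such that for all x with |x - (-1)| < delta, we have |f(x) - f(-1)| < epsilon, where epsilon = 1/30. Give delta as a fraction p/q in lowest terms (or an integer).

We compute f(-1) = -4*(-1) - 1 = 3.
|f(x) - f(-1)| = |-4x - 1 - (3)| = |-4(x - (-1))| = 4|x - (-1)|.
We need 4|x - (-1)| < 1/30, i.e. |x - (-1)| < 1/30 / 4 = 1/120.
So any delta <= 1/120 works. Conversely, if delta > 1/120, then x = -1 + 1/120 satisfies |x - (-1)| = 1/120 < delta but |f(x) - f(-1)| = 4 * 1/120 = 1/30, which is not < 1/30; so no larger delta works.
Hence the largest such delta is 1/120.

1/120


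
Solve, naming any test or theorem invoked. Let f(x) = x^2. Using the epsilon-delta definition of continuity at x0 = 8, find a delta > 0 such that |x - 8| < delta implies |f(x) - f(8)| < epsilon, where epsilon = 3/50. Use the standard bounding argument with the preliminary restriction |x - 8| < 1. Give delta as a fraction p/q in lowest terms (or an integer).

Factor: |x^2 - (8)^2| = |x - 8| * |x + 8|.
Impose |x - 8| < 1 first. Then |x + 8| = |(x - 8) + 2*(8)| <= |x - 8| + 2*|8| < 1 + 16 = 17.
So |x^2 - (8)^2| < delta * 17.
We need delta * 17 <= 3/50, i.e. delta <= 3/50/17 = 3/850.
Since 3/850 < 1, this is tighter than 1; take delta = 3/850.
So delta = 3/850 works.

3/850


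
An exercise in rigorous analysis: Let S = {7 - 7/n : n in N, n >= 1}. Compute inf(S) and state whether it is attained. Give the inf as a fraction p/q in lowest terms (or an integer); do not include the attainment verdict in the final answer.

Analysis:
- Values: 0, 7/2, 14/3, 21/4, ... strictly increasing.
- Minimum is 0 (n=1); inf = 0 (attained).
- 7 - 7/n -> 7 from below; sup = 7, not attained.
Conclusion: inf(S) = 0, attained in S.

0


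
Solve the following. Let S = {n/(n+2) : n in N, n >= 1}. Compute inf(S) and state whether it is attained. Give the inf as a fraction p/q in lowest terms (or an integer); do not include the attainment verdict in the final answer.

Analysis:
- Values: 1/3, 1/2, 3/5, 2/3, ... strictly increasing.
- Minimum is 1/3 (n=1); inf = 1/3 (attained).
- n/(n+2) = 1 - 2/(n+2) -> 1 from below as n -> infinity, and never equals 1.
- So sup = 1 (not attained).
Conclusion: inf(S) = 1/3, attained in S.

1/3


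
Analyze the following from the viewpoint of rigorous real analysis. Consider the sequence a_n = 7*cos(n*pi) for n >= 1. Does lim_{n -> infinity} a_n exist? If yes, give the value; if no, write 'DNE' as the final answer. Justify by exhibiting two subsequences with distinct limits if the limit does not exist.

Examine the behaviour of a_n along subsequences.
cos(n*pi) = (-1)^n, so a_n = 7*(-1)^n. a_{2k} = 7 -> 7. a_{2k+1} = -7 -> -7.
Since these two subsequential limits are 7 and -7, distinct, the full sequence cannot converge (a convergent sequence has all subsequences tending to the same limit). So lim a_n does not exist.

DNE


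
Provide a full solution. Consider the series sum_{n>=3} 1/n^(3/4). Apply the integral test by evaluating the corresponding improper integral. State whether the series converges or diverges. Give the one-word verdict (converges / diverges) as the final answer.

Let f(x) = x^(-3/4). Then f is positive, continuous, and decreasing on [3, infinity), so the integral test applies.
Compute the improper integral int_{3}^infinity f(x) dx:
  antiderivative F(x) = 4*x^(1/4).
  As x -> infinity, F(x) -> infinity (since p = 3/4 < 1).
  So the integral diverges. By the integral test, the series diverges.

diverges


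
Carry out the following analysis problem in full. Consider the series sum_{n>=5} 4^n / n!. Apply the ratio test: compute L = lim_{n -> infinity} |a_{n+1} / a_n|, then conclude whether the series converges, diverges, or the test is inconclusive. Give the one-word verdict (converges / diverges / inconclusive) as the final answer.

Let a_n denote the general term. Form the ratio a_{n+1}/a_n and simplify:
a_{n+1}/a_n = 4/(n + 1)
Take the limit as n -> infinity: L = 0.
Since L = 0 < 1, the ratio test implies the series converges.

converges


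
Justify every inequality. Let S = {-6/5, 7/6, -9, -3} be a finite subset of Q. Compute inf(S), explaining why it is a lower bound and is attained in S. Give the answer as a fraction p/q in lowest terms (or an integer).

S is finite, so inf(S) = min(S).
Sorted increasing:
-9, -3, -6/5, 7/6
The extremum is -9.
For every x in S, x >= -9. And -9 is in S, so it is attained.
Therefore inf(S) = -9.

-9


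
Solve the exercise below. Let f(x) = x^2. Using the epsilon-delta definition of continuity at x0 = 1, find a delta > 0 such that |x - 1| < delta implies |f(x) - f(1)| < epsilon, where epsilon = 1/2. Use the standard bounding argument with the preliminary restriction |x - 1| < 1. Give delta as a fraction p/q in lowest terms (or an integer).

Factor: |x^2 - (1)^2| = |x - 1| * |x + 1|.
Impose |x - 1| < 1 first. Then |x + 1| = |(x - 1) + 2*(1)| <= |x - 1| + 2*|1| < 1 + 2 = 3.
So |x^2 - (1)^2| < delta * 3.
We need delta * 3 <= 1/2, i.e. delta <= 1/2/3 = 1/6.
Since 1/6 < 1, this is tighter than 1; take delta = 1/6.
So delta = 1/6 works.

1/6


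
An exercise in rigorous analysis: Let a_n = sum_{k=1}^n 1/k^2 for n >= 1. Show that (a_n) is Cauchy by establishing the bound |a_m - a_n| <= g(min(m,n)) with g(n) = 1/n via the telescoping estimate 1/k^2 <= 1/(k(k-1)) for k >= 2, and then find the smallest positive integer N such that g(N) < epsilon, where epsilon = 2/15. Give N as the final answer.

For m > n >= 1: |a_m - a_n| = sum_{k=n+1}^m 1/k^2.
Use 1/k^2 <= 1/(k(k-1)) = 1/(k-1) - 1/k for k >= 2:
sum_{k=n+1}^m 1/k^2 <= sum_{k=n+1}^m (1/(k-1) - 1/k) = 1/n - 1/m <= 1/n.
By symmetry the same bound holds with n,m swapped, so |a_m - a_n| <= 1/min(m,n) = g(min(m,n)). Since g(n) -> 0, (a_n) is Cauchy.
Now solve g(N) < 2/15: 1/N < 2/15 <=> N > 1/(2/15) = 15/2.
The smallest integer strictly greater than 15/2 is N = 8.
Check: g(8) = 1/8 < 2/15; g(7) = 1/7 >= 2/15. So N = 8.

8


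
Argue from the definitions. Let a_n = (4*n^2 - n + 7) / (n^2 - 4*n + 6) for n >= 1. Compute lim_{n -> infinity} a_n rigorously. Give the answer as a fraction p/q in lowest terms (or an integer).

Divide numerator and denominator by n^2, the highest power:
numerator / n^2 = 4 - 1/n + 7/n^2
denominator / n^2 = 1 - 4/n + 6/n^2
As n -> infinity, all terms of the form c/n^k (k >= 1) tend to 0.
So numerator / n^2 -> 4 and denominator / n^2 -> 1.
Therefore lim a_n = 4.

4


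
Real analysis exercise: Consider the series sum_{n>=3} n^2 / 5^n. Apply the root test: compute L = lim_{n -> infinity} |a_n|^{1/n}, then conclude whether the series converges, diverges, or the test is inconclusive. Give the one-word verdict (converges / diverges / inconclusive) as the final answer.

Let a_n denote the general term. Form |a_n|^(1/n) and simplify:
|a_n|^(1/n) = n^(2/n)/5
Take the limit as n -> infinity: L = 1/5.
Since L = 1/5 < 1, the root test implies convergence.

converges


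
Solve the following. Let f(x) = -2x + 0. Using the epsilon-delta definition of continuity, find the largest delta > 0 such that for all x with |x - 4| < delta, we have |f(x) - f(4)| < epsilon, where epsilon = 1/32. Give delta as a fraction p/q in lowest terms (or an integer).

We compute f(4) = -2*(4) + 0 = -8.
|f(x) - f(4)| = |-2x + 0 - (-8)| = |-2(x - 4)| = 2|x - 4|.
We need 2|x - 4| < 1/32, i.e. |x - 4| < 1/32 / 2 = 1/64.
So any delta <= 1/64 works. Conversely, if delta > 1/64, then x = 4 + 1/64 satisfies |x - 4| = 1/64 < delta but |f(x) - f(4)| = 2 * 1/64 = 1/32, which is not < 1/32; so no larger delta works.
Hence the largest such delta is 1/64.

1/64


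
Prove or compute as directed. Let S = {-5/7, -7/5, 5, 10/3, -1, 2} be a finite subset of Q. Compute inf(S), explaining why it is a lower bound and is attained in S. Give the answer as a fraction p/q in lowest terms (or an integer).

S is finite, so inf(S) = min(S).
Sorted increasing:
-7/5, -1, -5/7, 2, 10/3, 5
The extremum is -7/5.
For every x in S, x >= -7/5. And -7/5 is in S, so it is attained.
Therefore inf(S) = -7/5.

-7/5


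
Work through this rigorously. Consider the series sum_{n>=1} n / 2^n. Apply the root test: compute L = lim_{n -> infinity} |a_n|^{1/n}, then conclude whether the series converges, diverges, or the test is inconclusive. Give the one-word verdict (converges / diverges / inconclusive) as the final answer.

Let a_n denote the general term. Form |a_n|^(1/n) and simplify:
|a_n|^(1/n) = n^(1/n)/2
Take the limit as n -> infinity: L = 1/2.
Since L = 1/2 < 1, the root test implies convergence.

converges


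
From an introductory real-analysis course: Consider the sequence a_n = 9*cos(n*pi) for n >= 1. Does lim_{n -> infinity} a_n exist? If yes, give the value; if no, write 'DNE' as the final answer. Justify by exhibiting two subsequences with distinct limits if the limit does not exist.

Examine the behaviour of a_n along subsequences.
cos(n*pi) = (-1)^n, so a_n = 9*(-1)^n. a_{2k} = 9 -> 9. a_{2k+1} = -9 -> -9.
Since these two subsequential limits are 9 and -9, distinct, the full sequence cannot converge (a convergent sequence has all subsequences tending to the same limit). So lim a_n does not exist.

DNE


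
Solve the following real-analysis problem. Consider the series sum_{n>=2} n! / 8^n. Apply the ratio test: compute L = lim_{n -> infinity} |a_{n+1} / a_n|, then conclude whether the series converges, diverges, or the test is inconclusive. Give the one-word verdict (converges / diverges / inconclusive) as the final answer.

Let a_n denote the general term. Form the ratio a_{n+1}/a_n and simplify:
a_{n+1}/a_n = n/8 + 1/8
Take the limit as n -> infinity: L = infinity.
Since L = infinity > 1 (or L = infinity), the ratio test implies the series diverges.

diverges


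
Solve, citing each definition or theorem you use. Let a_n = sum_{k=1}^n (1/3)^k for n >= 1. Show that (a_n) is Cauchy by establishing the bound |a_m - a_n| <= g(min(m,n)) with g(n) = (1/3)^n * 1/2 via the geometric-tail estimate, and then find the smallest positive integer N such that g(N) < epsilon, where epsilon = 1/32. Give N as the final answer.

For m > n >= 1: |a_m - a_n| = sum_{k=n+1}^m (1/3)^k < sum_{k=n+1}^infinity (1/3)^k = (1/3)^(n+1) / (1 - 1/3) = (1/3)^n * (1/3) * (3/2) = (1/3)^n * 1/2.
So g(n) = (1/3)^n / 2. Since g(n) -> 0, (a_n) is Cauchy.
Now solve g(N) < 1/32: (1/3)^N / 2 < 1/32 <=> 3^N > 1 / (2 * 1/32) = 16.
Check powers of 3: 3^2 = 9 <= 16, 3^3 = 27 > 16.
So the smallest such N is 3. Check: g(3) = 1/(2 * 27) = 1/54 < 1/32.

3


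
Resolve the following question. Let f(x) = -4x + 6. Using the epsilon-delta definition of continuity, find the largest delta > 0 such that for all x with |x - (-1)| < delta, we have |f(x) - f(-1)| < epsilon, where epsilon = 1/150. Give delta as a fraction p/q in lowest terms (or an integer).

We compute f(-1) = -4*(-1) + 6 = 10.
|f(x) - f(-1)| = |-4x + 6 - (10)| = |-4(x - (-1))| = 4|x - (-1)|.
We need 4|x - (-1)| < 1/150, i.e. |x - (-1)| < 1/150 / 4 = 1/600.
So any delta <= 1/600 works. Conversely, if delta > 1/600, then x = -1 + 1/600 satisfies |x - (-1)| = 1/600 < delta but |f(x) - f(-1)| = 4 * 1/600 = 1/150, which is not < 1/150; so no larger delta works.
Hence the largest such delta is 1/600.

1/600


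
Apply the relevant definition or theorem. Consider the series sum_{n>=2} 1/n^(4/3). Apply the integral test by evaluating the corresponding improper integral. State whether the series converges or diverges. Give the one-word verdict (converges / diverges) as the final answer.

Let f(x) = x^(-4/3). Then f is positive, continuous, and decreasing on [2, infinity), so the integral test applies.
Compute the improper integral int_{2}^infinity f(x) dx:
  antiderivative F(x) = -3/x^(1/3).
  As x -> infinity, F(x) -> 0 (since p = 4/3 > 1).
  So int = F(infinity) - F(2) = 0 - (-3*2^(2/3)/2) = 3*2^(2/3)/2.
  Finite, so by the integral test, the series converges.

converges


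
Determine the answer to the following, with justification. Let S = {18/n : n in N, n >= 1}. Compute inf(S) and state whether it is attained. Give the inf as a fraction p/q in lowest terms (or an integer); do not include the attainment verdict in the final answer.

Analysis:
- Values: 18, 9, 6, 9/2, ... strictly decreasing.
- The maximum is 18 (n=1); sup = 18 (attained).
- The set is bounded below by 0; 18/n -> 0 so 0 is the greatest lower bound.
- 0 is not in the set, so inf = 0 is not attained.
Conclusion: inf(S) = 0, not attained in S.

0


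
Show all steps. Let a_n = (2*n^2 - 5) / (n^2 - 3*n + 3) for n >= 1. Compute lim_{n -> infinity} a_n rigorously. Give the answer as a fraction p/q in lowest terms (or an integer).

Divide numerator and denominator by n^2, the highest power:
numerator / n^2 = 2 - 5/n^2
denominator / n^2 = 1 - 3/n + 3/n^2
As n -> infinity, all terms of the form c/n^k (k >= 1) tend to 0.
So numerator / n^2 -> 2 and denominator / n^2 -> 1.
Therefore lim a_n = 2.

2


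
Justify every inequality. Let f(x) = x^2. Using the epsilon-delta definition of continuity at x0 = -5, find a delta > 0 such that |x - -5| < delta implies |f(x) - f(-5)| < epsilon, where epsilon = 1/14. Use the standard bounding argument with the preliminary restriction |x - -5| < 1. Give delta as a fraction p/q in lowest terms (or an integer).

Factor: |x^2 - (-5)^2| = |x - -5| * |x + -5|.
Impose |x - -5| < 1 first. Then |x + -5| = |(x - -5) + 2*(-5)| <= |x - -5| + 2*|-5| < 1 + 10 = 11.
So |x^2 - (-5)^2| < delta * 11.
We need delta * 11 <= 1/14, i.e. delta <= 1/14/11 = 1/154.
Since 1/154 < 1, this is tighter than 1; take delta = 1/154.
So delta = 1/154 works.

1/154


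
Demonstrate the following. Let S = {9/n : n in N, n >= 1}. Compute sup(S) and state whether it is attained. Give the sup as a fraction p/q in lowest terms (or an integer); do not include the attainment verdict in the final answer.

Analysis:
- Values: 9, 9/2, 3, 9/4, ... strictly decreasing.
- The maximum is 9 (n=1); sup = 9 (attained).
- The set is bounded below by 0; 9/n -> 0 so 0 is the greatest lower bound.
- 0 is not in the set, so inf = 0 is not attained.
Conclusion: sup(S) = 9, attained in S.

9


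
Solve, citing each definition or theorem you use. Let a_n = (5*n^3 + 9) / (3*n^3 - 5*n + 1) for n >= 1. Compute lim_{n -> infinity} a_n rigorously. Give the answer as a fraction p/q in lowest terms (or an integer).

Divide numerator and denominator by n^3, the highest power:
numerator / n^3 = 5 + 9/n^3
denominator / n^3 = 3 - 5/n^2 + n^(-3)
As n -> infinity, all terms of the form c/n^k (k >= 1) tend to 0.
So numerator / n^3 -> 5 and denominator / n^3 -> 3.
Therefore lim a_n = 5/3.

5/3


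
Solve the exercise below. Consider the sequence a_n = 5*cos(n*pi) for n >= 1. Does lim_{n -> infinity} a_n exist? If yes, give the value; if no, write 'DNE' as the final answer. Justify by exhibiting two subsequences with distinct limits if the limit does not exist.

Examine the behaviour of a_n along subsequences.
cos(n*pi) = (-1)^n, so a_n = 5*(-1)^n. a_{2k} = 5 -> 5. a_{2k+1} = -5 -> -5.
Since these two subsequential limits are 5 and -5, distinct, the full sequence cannot converge (a convergent sequence has all subsequences tending to the same limit). So lim a_n does not exist.

DNE


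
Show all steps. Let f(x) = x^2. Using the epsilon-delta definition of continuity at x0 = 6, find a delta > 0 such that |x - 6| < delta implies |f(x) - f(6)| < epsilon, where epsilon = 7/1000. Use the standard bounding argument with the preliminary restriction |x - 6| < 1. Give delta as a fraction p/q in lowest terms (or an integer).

Factor: |x^2 - (6)^2| = |x - 6| * |x + 6|.
Impose |x - 6| < 1 first. Then |x + 6| = |(x - 6) + 2*(6)| <= |x - 6| + 2*|6| < 1 + 12 = 13.
So |x^2 - (6)^2| < delta * 13.
We need delta * 13 <= 7/1000, i.e. delta <= 7/1000/13 = 7/13000.
Since 7/13000 < 1, this is tighter than 1; take delta = 7/13000.
So delta = 7/13000 works.

7/13000


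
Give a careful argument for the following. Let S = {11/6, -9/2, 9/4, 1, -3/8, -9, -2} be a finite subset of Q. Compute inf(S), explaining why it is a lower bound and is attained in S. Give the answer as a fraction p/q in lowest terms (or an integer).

S is finite, so inf(S) = min(S).
Sorted increasing:
-9, -9/2, -2, -3/8, 1, 11/6, 9/4
The extremum is -9.
For every x in S, x >= -9. And -9 is in S, so it is attained.
Therefore inf(S) = -9.

-9


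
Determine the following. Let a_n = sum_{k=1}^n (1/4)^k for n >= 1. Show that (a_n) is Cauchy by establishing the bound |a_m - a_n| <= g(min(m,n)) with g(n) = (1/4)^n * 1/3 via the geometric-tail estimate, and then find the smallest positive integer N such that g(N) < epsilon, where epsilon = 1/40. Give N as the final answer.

For m > n >= 1: |a_m - a_n| = sum_{k=n+1}^m (1/4)^k < sum_{k=n+1}^infinity (1/4)^k = (1/4)^(n+1) / (1 - 1/4) = (1/4)^n * (1/4) * (4/3) = (1/4)^n * 1/3.
So g(n) = (1/4)^n / 3. Since g(n) -> 0, (a_n) is Cauchy.
Now solve g(N) < 1/40: (1/4)^N / 3 < 1/40 <=> 4^N > 1 / (3 * 1/40) = 40/3.
Check powers of 4: 4^1 = 4 <= 40/3, 4^2 = 16 > 40/3.
So the smallest such N is 2. Check: g(2) = 1/(3 * 16) = 1/48 < 1/40.

2


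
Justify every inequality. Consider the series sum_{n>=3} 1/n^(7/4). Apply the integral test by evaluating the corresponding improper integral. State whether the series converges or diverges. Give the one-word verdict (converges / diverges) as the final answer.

Let f(x) = x^(-7/4). Then f is positive, continuous, and decreasing on [3, infinity), so the integral test applies.
Compute the improper integral int_{3}^infinity f(x) dx:
  antiderivative F(x) = -4/(3*x^(3/4)).
  As x -> infinity, F(x) -> 0 (since p = 7/4 > 1).
  So int = F(infinity) - F(3) = 0 - (-4*3^(1/4)/9) = 4*3^(1/4)/9.
  Finite, so by the integral test, the series converges.

converges


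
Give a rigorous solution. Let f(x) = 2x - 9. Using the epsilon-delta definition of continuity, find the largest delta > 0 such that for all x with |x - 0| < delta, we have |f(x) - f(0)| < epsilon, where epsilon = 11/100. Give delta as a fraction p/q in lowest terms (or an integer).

We compute f(0) = 2*(0) - 9 = -9.
|f(x) - f(0)| = |2x - 9 - (-9)| = |2(x - 0)| = 2|x - 0|.
We need 2|x - 0| < 11/100, i.e. |x - 0| < 11/100 / 2 = 11/200.
So any delta <= 11/200 works. Conversely, if delta > 11/200, then x = 0 + 11/200 satisfies |x - 0| = 11/200 < delta but |f(x) - f(0)| = 2 * 11/200 = 11/100, which is not < 11/100; so no larger delta works.
Hence the largest such delta is 11/200.

11/200


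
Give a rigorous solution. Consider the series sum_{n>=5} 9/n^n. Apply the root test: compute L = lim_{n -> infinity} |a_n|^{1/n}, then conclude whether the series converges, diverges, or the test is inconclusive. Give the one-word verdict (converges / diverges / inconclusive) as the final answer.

Let a_n denote the general term. Form |a_n|^(1/n) and simplify:
|a_n|^(1/n) = 3^(2/n)/n
Take the limit as n -> infinity: L = 0.
Since L = 0 < 1, the root test implies convergence.

converges


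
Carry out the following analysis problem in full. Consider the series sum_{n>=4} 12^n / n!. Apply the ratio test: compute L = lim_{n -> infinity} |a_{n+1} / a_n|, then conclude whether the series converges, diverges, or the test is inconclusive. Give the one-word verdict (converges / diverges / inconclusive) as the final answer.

Let a_n denote the general term. Form the ratio a_{n+1}/a_n and simplify:
a_{n+1}/a_n = 12/(n + 1)
Take the limit as n -> infinity: L = 0.
Since L = 0 < 1, the ratio test implies the series converges.

converges
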